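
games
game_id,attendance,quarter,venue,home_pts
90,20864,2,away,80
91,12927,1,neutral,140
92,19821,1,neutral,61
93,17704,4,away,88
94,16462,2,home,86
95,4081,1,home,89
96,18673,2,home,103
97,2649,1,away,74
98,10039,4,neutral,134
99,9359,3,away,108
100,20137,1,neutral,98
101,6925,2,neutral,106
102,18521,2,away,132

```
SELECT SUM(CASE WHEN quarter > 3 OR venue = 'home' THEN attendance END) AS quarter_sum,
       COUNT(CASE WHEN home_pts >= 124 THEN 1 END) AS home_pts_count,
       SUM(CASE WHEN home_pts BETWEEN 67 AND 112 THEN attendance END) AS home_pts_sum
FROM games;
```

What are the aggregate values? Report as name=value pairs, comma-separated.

quarter_sum=66959, home_pts_count=3, home_pts_sum=116854

[quarter_sum: quarter > 3 OR venue = 'home']
game_id=90: ✗
game_id=91: ✗
game_id=92: ✗
game_id=93: ✓ → 17704
game_id=94: ✓ → 16462
game_id=95: ✓ → 4081
game_id=96: ✓ → 18673
game_id=97: ✗
game_id=98: ✓ → 10039
game_id=99: ✗
game_id=100: ✗
game_id=101: ✗
game_id=102: ✗
quarter_sum = 17704 + 16462 + 4081 + 18673 + 10039 = 66959
—
[home_pts_count: home_pts >= 124]
game_id=90: ✗
game_id=91: ✓ → 1
game_id=92: ✗
game_id=93: ✗
game_id=94: ✗
game_id=95: ✗
game_id=96: ✗
game_id=97: ✗
game_id=98: ✓ → 1
game_id=99: ✗
game_id=100: ✗
game_id=101: ✗
game_id=102: ✓ → 1
home_pts_count = COUNT(1, 1, 1) = 3
—
[home_pts_sum: home_pts BETWEEN 67 AND 112]
game_id=90: ✓ → 20864
game_id=91: ✗
game_id=92: ✗
game_id=93: ✓ → 17704
game_id=94: ✓ → 16462
game_id=95: ✓ → 4081
game_id=96: ✓ → 18673
game_id=97: ✓ → 2649
game_id=98: ✗
game_id=99: ✓ → 9359
game_id=100: ✓ → 20137
game_id=101: ✓ → 6925
game_id=102: ✗
home_pts_sum = 20864 + 17704 + 16462 + 4081 + 18673 + 2649 + 9359 + 20137 + 6925 = 116854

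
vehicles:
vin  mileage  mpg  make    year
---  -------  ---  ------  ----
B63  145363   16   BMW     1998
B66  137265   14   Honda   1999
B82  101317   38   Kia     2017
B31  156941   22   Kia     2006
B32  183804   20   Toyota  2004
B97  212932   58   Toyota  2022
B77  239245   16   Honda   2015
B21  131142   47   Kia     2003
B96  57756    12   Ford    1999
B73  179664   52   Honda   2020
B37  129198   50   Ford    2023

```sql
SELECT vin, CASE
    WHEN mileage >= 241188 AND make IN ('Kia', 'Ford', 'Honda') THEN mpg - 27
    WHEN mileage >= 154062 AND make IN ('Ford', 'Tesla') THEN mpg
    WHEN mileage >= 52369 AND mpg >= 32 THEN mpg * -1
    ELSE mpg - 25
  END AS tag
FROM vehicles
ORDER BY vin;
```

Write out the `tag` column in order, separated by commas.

vin=B21: mileage >= 52369 AND mpg >= 32 → -47
vin=B31: ELSE → -3
vin=B32: ELSE → -5
vin=B37: mileage >= 52369 AND mpg >= 32 → -50
vin=B63: ELSE → -9
vin=B66: ELSE → -11
vin=B73: mileage >= 52369 AND mpg >= 32 → -52
vin=B77: ELSE → -9
vin=B82: mileage >= 52369 AND mpg >= 32 → -38
vin=B96: ELSE → -13
vin=B97: mileage >= 52369 AND mpg >= 32 → -58

-47, -3, -5, -50, -9, -11, -52, -9, -38, -13, -58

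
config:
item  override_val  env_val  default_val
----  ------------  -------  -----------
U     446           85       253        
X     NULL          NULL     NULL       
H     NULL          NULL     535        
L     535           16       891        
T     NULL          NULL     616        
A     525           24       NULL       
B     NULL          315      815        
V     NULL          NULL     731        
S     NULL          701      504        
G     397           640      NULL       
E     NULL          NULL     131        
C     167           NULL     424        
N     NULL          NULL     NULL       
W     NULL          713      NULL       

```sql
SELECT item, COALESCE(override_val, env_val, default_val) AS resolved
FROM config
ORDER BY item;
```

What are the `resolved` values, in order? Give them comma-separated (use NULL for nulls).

item=A: override_val=525 → 525
item=B: override_val=NULL, env_val=315 → 315
item=C: override_val=167 → 167
item=E: override_val=NULL, env_val=NULL, default_val=131 → 131
item=G: override_val=397 → 397
item=H: override_val=NULL, env_val=NULL, default_val=535 → 535
item=L: override_val=535 → 535
item=N: override_val=NULL, env_val=NULL, default_val=NULL (all NULL) → NULL
item=S: override_val=NULL, env_val=701 → 701
item=T: override_val=NULL, env_val=NULL, default_val=616 → 616
item=U: override_val=446 → 446
item=V: override_val=NULL, env_val=NULL, default_val=731 → 731
item=W: override_val=NULL, env_val=713 → 713
item=X: override_val=NULL, env_val=NULL, default_val=NULL (all NULL) → NULL

525, 315, 167, 131, 397, 535, 535, NULL, 701, 616, 446, 731, 713, NULL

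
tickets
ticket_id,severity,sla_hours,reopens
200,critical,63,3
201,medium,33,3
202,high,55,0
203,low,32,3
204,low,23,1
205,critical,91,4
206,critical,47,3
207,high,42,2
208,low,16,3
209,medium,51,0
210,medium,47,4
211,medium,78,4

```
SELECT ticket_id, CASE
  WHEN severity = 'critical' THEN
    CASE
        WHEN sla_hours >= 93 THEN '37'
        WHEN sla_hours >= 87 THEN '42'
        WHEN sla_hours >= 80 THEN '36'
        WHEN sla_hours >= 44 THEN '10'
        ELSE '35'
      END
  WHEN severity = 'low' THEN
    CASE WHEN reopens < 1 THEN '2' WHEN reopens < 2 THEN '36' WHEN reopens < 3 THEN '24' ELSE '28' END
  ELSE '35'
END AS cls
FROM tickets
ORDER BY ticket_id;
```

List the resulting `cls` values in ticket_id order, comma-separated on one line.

10, 35, 35, 28, 36, 42, 10, 35, 28, 35, 35, 35

ticket_id=200: severity='critical' → inner[sla_hours >= 44] → 10
ticket_id=201: severity='medium' → outer ELSE → 35
ticket_id=202: severity='high' → outer ELSE → 35
ticket_id=203: severity='low' → inner[ELSE] → 28
ticket_id=204: severity='low' → inner[reopens < 2] → 36
ticket_id=205: severity='critical' → inner[sla_hours >= 87] → 42
ticket_id=206: severity='critical' → inner[sla_hours >= 44] → 10
ticket_id=207: severity='high' → outer ELSE → 35
ticket_id=208: severity='low' → inner[ELSE] → 28
ticket_id=209: severity='medium' → outer ELSE → 35
ticket_id=210: severity='medium' → outer ELSE → 35
ticket_id=211: severity='medium' → outer ELSE → 35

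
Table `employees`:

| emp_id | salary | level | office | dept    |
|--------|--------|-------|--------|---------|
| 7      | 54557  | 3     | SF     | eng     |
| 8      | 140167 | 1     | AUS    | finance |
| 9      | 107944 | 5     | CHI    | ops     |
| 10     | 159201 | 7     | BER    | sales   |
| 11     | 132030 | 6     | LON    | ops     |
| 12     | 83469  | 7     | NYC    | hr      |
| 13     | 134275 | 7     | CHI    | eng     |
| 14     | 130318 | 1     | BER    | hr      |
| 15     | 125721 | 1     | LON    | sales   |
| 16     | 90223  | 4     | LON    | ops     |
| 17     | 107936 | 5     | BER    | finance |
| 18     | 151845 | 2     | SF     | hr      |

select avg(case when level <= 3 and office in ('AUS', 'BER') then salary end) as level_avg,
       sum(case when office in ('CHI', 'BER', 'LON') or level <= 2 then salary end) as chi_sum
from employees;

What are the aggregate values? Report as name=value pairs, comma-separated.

[level_avg: level <= 3 and office in ('AUS', 'BER')]
emp_id=7: ✗
emp_id=8: ✓ → 140167
emp_id=9: ✗
emp_id=10: ✗
emp_id=11: ✗
emp_id=12: ✗
emp_id=13: ✗
emp_id=14: ✓ → 130318
emp_id=15: ✗
emp_id=16: ✗
emp_id=17: ✗
emp_id=18: ✗
level_avg = (140167 + 130318) / 2 = 135242.5
—
[chi_sum: office in ('CHI', 'BER', 'LON') or level <= 2]
emp_id=7: ✗
emp_id=8: ✓ → 140167
emp_id=9: ✓ → 107944
emp_id=10: ✓ → 159201
emp_id=11: ✓ → 132030
emp_id=12: ✗
emp_id=13: ✓ → 134275
emp_id=14: ✓ → 130318
emp_id=15: ✓ → 125721
emp_id=16: ✓ → 90223
emp_id=17: ✓ → 107936
emp_id=18: ✓ → 151845
chi_sum = 140167 + 107944 + 159201 + 132030 + 134275 + 130318 + 125721 + 90223 + 107936 + 151845 = 1279660

level_avg=135242.5, chi_sum=1279660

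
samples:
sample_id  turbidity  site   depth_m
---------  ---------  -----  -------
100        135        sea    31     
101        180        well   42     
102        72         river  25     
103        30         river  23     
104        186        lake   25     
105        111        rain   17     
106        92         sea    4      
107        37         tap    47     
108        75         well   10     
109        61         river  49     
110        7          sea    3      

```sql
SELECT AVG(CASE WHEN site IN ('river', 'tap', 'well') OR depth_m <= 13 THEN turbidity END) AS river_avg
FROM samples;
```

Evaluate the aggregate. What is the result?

sample_id=100: ✗
sample_id=101: ✓ → 180
sample_id=102: ✓ → 72
sample_id=103: ✓ → 30
sample_id=104: ✗
sample_id=105: ✗
sample_id=106: ✓ → 92
sample_id=107: ✓ → 37
sample_id=108: ✓ → 75
sample_id=109: ✓ → 61
sample_id=110: ✓ → 7
river_avg = (180 + 72 + 30 + 92 + 37 + 75 + 61 + 7) / 8 = 69.25

69.25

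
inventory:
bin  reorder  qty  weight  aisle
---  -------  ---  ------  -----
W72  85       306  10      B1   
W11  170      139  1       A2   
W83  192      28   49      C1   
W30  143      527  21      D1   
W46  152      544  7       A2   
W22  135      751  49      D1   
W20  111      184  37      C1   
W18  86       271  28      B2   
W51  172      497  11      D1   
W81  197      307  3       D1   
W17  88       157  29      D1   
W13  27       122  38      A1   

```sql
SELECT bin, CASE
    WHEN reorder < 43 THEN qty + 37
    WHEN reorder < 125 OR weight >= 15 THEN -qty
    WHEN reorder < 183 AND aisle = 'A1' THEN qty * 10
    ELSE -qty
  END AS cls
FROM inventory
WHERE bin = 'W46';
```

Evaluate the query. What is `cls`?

-544

bin = W46: reorder=152, qty=544, weight=7, aisle=A2.
reorder < 43 → false
reorder < 125 OR weight >= 15 → false
reorder < 183 AND aisle = 'A1' → false
No prior WHEN matched → ELSE → -544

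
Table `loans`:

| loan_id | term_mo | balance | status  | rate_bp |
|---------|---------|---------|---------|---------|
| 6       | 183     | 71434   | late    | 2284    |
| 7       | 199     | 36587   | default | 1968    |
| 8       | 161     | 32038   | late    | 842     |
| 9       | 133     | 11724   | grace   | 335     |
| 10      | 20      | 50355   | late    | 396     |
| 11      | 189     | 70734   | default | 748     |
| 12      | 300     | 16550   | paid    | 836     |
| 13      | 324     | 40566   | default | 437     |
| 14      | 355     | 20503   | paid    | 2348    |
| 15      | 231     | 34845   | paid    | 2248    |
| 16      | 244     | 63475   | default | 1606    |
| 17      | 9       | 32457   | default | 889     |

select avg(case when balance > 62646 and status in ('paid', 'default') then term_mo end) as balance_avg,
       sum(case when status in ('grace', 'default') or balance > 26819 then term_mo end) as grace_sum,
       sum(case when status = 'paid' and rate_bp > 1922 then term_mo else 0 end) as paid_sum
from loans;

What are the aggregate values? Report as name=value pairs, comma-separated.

[balance_avg: balance > 62646 and status in ('paid', 'default')]
loan_id=6: ✗
loan_id=7: ✗
loan_id=8: ✗
loan_id=9: ✗
loan_id=10: ✗
loan_id=11: ✓ → 189
loan_id=12: ✗
loan_id=13: ✗
loan_id=14: ✗
loan_id=15: ✗
loan_id=16: ✓ → 244
loan_id=17: ✗
balance_avg = (189 + 244) / 2 = 216.5
—
[grace_sum: status in ('grace', 'default') or balance > 26819]
loan_id=6: ✓ → 183
loan_id=7: ✓ → 199
loan_id=8: ✓ → 161
loan_id=9: ✓ → 133
loan_id=10: ✓ → 20
loan_id=11: ✓ → 189
loan_id=12: ✗
loan_id=13: ✓ → 324
loan_id=14: ✗
loan_id=15: ✓ → 231
loan_id=16: ✓ → 244
loan_id=17: ✓ → 9
grace_sum = 183 + 199 + 161 + 133 + 20 + 189 + 324 + 231 + 244 + 9 = 1693
—
[paid_sum: status = 'paid' and rate_bp > 1922]
loan_id=6: ✗
loan_id=7: ✗
loan_id=8: ✗
loan_id=9: ✗
loan_id=10: ✗
loan_id=11: ✗
loan_id=12: ✗
loan_id=13: ✗
loan_id=14: ✓ → 355
loan_id=15: ✓ → 231
loan_id=16: ✗
loan_id=17: ✗
paid_sum = 355 + 231 = 586

balance_avg=216.5, grace_sum=1693, paid_sum=586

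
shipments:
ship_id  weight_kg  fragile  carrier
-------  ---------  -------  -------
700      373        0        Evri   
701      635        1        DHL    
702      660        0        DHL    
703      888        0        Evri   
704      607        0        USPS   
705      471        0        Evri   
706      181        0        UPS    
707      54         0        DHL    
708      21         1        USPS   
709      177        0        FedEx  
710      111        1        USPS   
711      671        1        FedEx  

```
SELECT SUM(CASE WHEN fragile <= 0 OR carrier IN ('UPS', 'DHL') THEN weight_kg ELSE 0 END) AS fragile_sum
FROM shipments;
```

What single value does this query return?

ship_id=700: ✓ → 373
ship_id=701: ✓ → 635
ship_id=702: ✓ → 660
ship_id=703: ✓ → 888
ship_id=704: ✓ → 607
ship_id=705: ✓ → 471
ship_id=706: ✓ → 181
ship_id=707: ✓ → 54
ship_id=708: ✗
ship_id=709: ✓ → 177
ship_id=710: ✗
ship_id=711: ✗
fragile_sum = 373 + 635 + 660 + 888 + 607 + 471 + 181 + 54 + 177 = 4046

4046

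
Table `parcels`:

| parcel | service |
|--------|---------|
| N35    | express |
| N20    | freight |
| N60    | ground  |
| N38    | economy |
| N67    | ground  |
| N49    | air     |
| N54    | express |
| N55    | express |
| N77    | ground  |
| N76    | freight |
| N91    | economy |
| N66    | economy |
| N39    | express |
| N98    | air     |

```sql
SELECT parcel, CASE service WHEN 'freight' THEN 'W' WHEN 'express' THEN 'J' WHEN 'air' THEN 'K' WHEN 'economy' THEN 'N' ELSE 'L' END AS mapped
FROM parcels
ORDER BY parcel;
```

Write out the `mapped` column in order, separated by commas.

W, J, N, J, K, J, J, L, N, L, W, L, N, K

parcel=N20: service='freight' → W
parcel=N35: service='express' → J
parcel=N38: service='economy' → N
parcel=N39: service='express' → J
parcel=N49: service='air' → K
parcel=N54: service='express' → J
parcel=N55: service='express' → J
parcel=N60: ELSE → L
parcel=N66: service='economy' → N
parcel=N67: ELSE → L
parcel=N76: service='freight' → W
parcel=N77: ELSE → L
parcel=N91: service='economy' → N
parcel=N98: service='air' → K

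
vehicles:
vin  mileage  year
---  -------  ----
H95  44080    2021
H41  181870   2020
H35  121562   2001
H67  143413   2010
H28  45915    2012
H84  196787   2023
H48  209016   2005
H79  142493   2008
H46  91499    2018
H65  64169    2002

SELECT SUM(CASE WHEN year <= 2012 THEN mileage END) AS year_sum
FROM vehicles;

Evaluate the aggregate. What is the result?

vin=H95: ✗
vin=H41: ✗
vin=H35: ✓ → 121562
vin=H67: ✓ → 143413
vin=H28: ✓ → 45915
vin=H84: ✗
vin=H48: ✓ → 209016
vin=H79: ✓ → 142493
vin=H46: ✗
vin=H65: ✓ → 64169
year_sum = 121562 + 143413 + 45915 + 209016 + 142493 + 64169 = 726568

726568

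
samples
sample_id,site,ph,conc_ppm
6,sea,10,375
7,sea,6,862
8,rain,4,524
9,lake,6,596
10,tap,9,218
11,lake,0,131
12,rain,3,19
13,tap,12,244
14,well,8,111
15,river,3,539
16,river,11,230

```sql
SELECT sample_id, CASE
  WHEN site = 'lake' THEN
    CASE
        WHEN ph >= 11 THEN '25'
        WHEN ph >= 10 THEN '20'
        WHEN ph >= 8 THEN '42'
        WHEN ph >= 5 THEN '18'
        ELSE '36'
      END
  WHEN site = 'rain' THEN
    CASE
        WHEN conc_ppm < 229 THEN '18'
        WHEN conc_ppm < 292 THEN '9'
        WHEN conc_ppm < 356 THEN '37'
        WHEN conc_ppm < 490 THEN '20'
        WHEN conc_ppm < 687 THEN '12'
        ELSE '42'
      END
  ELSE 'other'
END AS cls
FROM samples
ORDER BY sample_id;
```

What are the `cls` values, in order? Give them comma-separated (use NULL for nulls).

other, other, 12, 18, other, 36, 18, other, other, other, other

sample_id=6: site='sea' → outer ELSE → other
sample_id=7: site='sea' → outer ELSE → other
sample_id=8: site='rain' → inner[conc_ppm < 687] → 12
sample_id=9: site='lake' → inner[ph >= 5] → 18
sample_id=10: site='tap' → outer ELSE → other
sample_id=11: site='lake' → inner[ELSE] → 36
sample_id=12: site='rain' → inner[conc_ppm < 229] → 18
sample_id=13: site='tap' → outer ELSE → other
sample_id=14: site='well' → outer ELSE → other
sample_id=15: site='river' → outer ELSE → other
sample_id=16: site='river' → outer ELSE → other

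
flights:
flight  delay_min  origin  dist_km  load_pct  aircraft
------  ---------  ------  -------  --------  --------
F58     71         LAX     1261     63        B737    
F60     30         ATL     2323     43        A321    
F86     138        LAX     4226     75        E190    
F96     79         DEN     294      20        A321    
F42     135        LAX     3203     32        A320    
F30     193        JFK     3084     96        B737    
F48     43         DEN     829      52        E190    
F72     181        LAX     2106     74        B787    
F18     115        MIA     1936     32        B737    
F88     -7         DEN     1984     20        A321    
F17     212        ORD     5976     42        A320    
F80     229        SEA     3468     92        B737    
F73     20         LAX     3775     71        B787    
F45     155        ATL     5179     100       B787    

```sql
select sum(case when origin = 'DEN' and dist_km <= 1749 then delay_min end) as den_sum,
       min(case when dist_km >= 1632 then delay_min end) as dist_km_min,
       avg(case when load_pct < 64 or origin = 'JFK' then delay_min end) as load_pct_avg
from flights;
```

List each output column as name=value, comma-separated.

den_sum=122, dist_km_min=-7, load_pct_avg=96.7777777778

[den_sum: origin = 'DEN' and dist_km <= 1749]
flight=F58: ✗
flight=F60: ✗
flight=F86: ✗
flight=F96: ✓ → 79
flight=F42: ✗
flight=F30: ✗
flight=F48: ✓ → 43
flight=F72: ✗
flight=F18: ✗
flight=F88: ✗
flight=F17: ✗
flight=F80: ✗
flight=F73: ✗
flight=F45: ✗
den_sum = 79 + 43 = 122
—
[dist_km_min: dist_km >= 1632]
flight=F58: ✗
flight=F60: ✓ → 30
flight=F86: ✓ → 138
flight=F96: ✗
flight=F42: ✓ → 135
flight=F30: ✓ → 193
flight=F48: ✗
flight=F72: ✓ → 181
flight=F18: ✓ → 115
flight=F88: ✓ → -7
flight=F17: ✓ → 212
flight=F80: ✓ → 229
flight=F73: ✓ → 20
flight=F45: ✓ → 155
dist_km_min = MIN(30, 138, 135, 193, 181, 115, -7, 212, 229, 20, 155) = -7
—
[load_pct_avg: load_pct < 64 or origin = 'JFK']
flight=F58: ✓ → 71
flight=F60: ✓ → 30
flight=F86: ✗
flight=F96: ✓ → 79
flight=F42: ✓ → 135
flight=F30: ✓ → 193
flight=F48: ✓ → 43
flight=F72: ✗
flight=F18: ✓ → 115
flight=F88: ✓ → -7
flight=F17: ✓ → 212
flight=F80: ✗
flight=F73: ✗
flight=F45: ✗
load_pct_avg = (71 + 30 + 79 + 135 + 193 + 43 + 115 + -7 + 212) / 9 = 96.7777777778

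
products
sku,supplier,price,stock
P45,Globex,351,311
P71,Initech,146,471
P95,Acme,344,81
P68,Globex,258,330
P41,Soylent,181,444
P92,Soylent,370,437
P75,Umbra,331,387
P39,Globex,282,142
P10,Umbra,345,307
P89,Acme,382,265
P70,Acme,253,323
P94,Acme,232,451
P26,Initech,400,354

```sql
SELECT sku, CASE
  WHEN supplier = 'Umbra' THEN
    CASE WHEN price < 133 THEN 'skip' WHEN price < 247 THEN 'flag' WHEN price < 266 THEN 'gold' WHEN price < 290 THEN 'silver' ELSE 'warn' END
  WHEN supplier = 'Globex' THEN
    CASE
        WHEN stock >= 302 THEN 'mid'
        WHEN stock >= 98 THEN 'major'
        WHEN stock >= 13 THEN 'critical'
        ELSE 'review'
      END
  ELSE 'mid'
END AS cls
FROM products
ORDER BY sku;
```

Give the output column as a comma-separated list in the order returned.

warn, mid, major, mid, mid, mid, mid, mid, warn, mid, mid, mid, mid

sku=P10: supplier='Umbra' → inner[ELSE] → warn
sku=P26: supplier='Initech' → outer ELSE → mid
sku=P39: supplier='Globex' → inner[stock >= 98] → major
sku=P41: supplier='Soylent' → outer ELSE → mid
sku=P45: supplier='Globex' → inner[stock >= 302] → mid
sku=P68: supplier='Globex' → inner[stock >= 302] → mid
sku=P70: supplier='Acme' → outer ELSE → mid
sku=P71: supplier='Initech' → outer ELSE → mid
sku=P75: supplier='Umbra' → inner[ELSE] → warn
sku=P89: supplier='Acme' → outer ELSE → mid
sku=P92: supplier='Soylent' → outer ELSE → mid
sku=P94: supplier='Acme' → outer ELSE → mid
sku=P95: supplier='Acme' → outer ELSE → mid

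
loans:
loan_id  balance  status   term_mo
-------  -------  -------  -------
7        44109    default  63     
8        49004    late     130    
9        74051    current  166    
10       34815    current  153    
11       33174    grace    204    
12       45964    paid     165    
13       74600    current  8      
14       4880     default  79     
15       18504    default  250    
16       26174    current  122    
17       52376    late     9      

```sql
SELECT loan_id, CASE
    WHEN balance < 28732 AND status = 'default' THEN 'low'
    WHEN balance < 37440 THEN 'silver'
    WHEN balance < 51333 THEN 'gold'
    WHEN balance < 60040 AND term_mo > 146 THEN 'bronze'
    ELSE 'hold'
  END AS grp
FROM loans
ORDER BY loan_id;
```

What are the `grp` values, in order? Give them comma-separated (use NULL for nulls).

loan_id=7: balance < 51333 → gold
loan_id=8: balance < 51333 → gold
loan_id=9: ELSE → hold
loan_id=10: balance < 37440 → silver
loan_id=11: balance < 37440 → silver
loan_id=12: balance < 51333 → gold
loan_id=13: ELSE → hold
loan_id=14: balance < 28732 AND status = 'default' → low
loan_id=15: balance < 28732 AND status = 'default' → low
loan_id=16: balance < 37440 → silver
loan_id=17: ELSE → hold

gold, gold, hold, silver, silver, gold, hold, low, low, silver, hold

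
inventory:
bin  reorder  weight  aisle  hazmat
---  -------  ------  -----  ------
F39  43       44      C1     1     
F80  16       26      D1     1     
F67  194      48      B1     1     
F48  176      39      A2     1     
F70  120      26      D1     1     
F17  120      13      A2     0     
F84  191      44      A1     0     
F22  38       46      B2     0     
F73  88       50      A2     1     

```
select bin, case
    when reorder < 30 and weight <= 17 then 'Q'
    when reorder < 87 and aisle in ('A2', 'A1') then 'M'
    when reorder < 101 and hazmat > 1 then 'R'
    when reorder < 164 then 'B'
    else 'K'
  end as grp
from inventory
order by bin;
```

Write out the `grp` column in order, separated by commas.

bin=F17: reorder < 164 → B
bin=F22: reorder < 164 → B
bin=F39: reorder < 164 → B
bin=F48: ELSE → K
bin=F67: ELSE → K
bin=F70: reorder < 164 → B
bin=F73: reorder < 164 → B
bin=F80: reorder < 164 → B
bin=F84: ELSE → K

B, B, B, K, K, B, B, B, K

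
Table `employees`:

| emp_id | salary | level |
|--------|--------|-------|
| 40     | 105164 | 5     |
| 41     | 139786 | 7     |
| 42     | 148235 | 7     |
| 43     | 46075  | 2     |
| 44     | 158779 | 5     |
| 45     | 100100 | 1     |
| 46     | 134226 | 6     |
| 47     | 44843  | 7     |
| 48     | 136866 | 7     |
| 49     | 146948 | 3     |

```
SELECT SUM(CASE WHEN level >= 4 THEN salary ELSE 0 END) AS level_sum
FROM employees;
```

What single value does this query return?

emp_id=40: ✓ → 105164
emp_id=41: ✓ → 139786
emp_id=42: ✓ → 148235
emp_id=43: ✗
emp_id=44: ✓ → 158779
emp_id=45: ✗
emp_id=46: ✓ → 134226
emp_id=47: ✓ → 44843
emp_id=48: ✓ → 136866
emp_id=49: ✗
level_sum = 105164 + 139786 + 148235 + 158779 + 134226 + 44843 + 136866 = 867899

867899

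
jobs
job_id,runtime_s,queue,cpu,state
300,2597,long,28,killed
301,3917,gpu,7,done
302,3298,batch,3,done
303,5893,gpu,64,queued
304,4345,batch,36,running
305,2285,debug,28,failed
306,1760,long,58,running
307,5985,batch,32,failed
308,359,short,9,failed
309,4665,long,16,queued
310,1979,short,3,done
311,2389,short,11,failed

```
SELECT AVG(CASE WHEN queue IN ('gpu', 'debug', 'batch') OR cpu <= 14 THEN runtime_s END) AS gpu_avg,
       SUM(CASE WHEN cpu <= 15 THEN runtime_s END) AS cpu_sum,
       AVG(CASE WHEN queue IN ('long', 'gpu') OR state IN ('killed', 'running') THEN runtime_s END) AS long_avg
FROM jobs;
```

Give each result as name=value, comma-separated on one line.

gpu_avg=3383.3333333333, cpu_sum=11942, long_avg=3862.8333333333

[gpu_avg: queue IN ('gpu', 'debug', 'batch') OR cpu <= 14]
job_id=300: ✗
job_id=301: ✓ → 3917
job_id=302: ✓ → 3298
job_id=303: ✓ → 5893
job_id=304: ✓ → 4345
job_id=305: ✓ → 2285
job_id=306: ✗
job_id=307: ✓ → 5985
job_id=308: ✓ → 359
job_id=309: ✗
job_id=310: ✓ → 1979
job_id=311: ✓ → 2389
gpu_avg = (3917 + 3298 + 5893 + 4345 + 2285 + 5985 + 359 + 1979 + 2389) / 9 = 3383.3333333333
—
[cpu_sum: cpu <= 15]
job_id=300: ✗
job_id=301: ✓ → 3917
job_id=302: ✓ → 3298
job_id=303: ✗
job_id=304: ✗
job_id=305: ✗
job_id=306: ✗
job_id=307: ✗
job_id=308: ✓ → 359
job_id=309: ✗
job_id=310: ✓ → 1979
job_id=311: ✓ → 2389
cpu_sum = 3917 + 3298 + 359 + 1979 + 2389 = 11942
—
[long_avg: queue IN ('long', 'gpu') OR state IN ('killed', 'running')]
job_id=300: ✓ → 2597
job_id=301: ✓ → 3917
job_id=302: ✗
job_id=303: ✓ → 5893
job_id=304: ✓ → 4345
job_id=305: ✗
job_id=306: ✓ → 1760
job_id=307: ✗
job_id=308: ✗
job_id=309: ✓ → 4665
job_id=310: ✗
job_id=311: ✗
long_avg = (2597 + 3917 + 5893 + 4345 + 1760 + 4665) / 6 = 3862.8333333333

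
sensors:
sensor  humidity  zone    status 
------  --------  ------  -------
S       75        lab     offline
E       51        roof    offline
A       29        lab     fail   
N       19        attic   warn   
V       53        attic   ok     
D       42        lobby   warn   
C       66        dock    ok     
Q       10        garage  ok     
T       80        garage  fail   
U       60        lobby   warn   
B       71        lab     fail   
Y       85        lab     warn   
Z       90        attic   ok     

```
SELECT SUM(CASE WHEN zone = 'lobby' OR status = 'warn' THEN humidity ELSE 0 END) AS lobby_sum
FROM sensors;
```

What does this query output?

sensor=S: ✗
sensor=E: ✗
sensor=A: ✗
sensor=N: ✓ → 19
sensor=V: ✗
sensor=D: ✓ → 42
sensor=C: ✗
sensor=Q: ✗
sensor=T: ✗
sensor=U: ✓ → 60
sensor=B: ✗
sensor=Y: ✓ → 85
sensor=Z: ✗
lobby_sum = 19 + 42 + 60 + 85 = 206

206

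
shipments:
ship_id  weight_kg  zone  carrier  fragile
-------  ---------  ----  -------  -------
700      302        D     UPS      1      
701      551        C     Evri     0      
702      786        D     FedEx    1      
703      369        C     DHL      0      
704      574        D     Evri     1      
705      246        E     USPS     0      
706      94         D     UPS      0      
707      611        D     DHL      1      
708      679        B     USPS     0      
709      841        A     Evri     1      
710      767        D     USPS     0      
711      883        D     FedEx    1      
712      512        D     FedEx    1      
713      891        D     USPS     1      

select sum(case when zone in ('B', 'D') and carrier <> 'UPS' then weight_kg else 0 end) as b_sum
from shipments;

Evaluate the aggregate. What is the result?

ship_id=700: ✗
ship_id=701: ✗
ship_id=702: ✓ → 786
ship_id=703: ✗
ship_id=704: ✓ → 574
ship_id=705: ✗
ship_id=706: ✗
ship_id=707: ✓ → 611
ship_id=708: ✓ → 679
ship_id=709: ✗
ship_id=710: ✓ → 767
ship_id=711: ✓ → 883
ship_id=712: ✓ → 512
ship_id=713: ✓ → 891
b_sum = 786 + 574 + 611 + 679 + 767 + 883 + 512 + 891 = 5703

5703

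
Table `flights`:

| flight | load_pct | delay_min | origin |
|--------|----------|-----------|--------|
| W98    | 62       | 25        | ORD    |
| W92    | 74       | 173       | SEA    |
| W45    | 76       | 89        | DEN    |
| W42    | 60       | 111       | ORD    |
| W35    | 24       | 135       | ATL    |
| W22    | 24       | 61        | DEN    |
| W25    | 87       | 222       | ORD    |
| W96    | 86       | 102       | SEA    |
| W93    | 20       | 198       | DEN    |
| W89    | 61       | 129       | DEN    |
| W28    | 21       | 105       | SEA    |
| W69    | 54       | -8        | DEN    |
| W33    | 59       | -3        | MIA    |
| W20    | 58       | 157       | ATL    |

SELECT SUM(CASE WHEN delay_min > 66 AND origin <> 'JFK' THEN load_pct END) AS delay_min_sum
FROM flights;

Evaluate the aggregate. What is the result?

flight=W98: ✗
flight=W92: ✓ → 74
flight=W45: ✓ → 76
flight=W42: ✓ → 60
flight=W35: ✓ → 24
flight=W22: ✗
flight=W25: ✓ → 87
flight=W96: ✓ → 86
flight=W93: ✓ → 20
flight=W89: ✓ → 61
flight=W28: ✓ → 21
flight=W69: ✗
flight=W33: ✗
flight=W20: ✓ → 58
delay_min_sum = 74 + 76 + 60 + 24 + 87 + 86 + 20 + 61 + 21 + 58 = 567

567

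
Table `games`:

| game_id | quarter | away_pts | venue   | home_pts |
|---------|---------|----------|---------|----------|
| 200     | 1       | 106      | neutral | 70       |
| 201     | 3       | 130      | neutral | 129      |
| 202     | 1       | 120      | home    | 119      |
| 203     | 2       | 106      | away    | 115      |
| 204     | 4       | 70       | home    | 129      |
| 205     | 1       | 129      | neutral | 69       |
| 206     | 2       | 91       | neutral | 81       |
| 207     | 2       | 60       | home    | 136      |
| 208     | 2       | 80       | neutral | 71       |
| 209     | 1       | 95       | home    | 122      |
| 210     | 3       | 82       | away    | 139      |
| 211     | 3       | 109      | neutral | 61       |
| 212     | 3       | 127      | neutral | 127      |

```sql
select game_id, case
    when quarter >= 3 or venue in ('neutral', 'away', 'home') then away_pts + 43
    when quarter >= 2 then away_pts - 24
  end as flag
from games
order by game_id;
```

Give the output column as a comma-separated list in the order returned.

game_id=200: quarter >= 3 or venue in ('neutral', 'away', 'home') → 149
game_id=201: quarter >= 3 or venue in ('neutral', 'away', 'home') → 173
game_id=202: quarter >= 3 or venue in ('neutral', 'away', 'home') → 163
game_id=203: quarter >= 3 or venue in ('neutral', 'away', 'home') → 149
game_id=204: quarter >= 3 or venue in ('neutral', 'away', 'home') → 113
game_id=205: quarter >= 3 or venue in ('neutral', 'away', 'home') → 172
game_id=206: quarter >= 3 or venue in ('neutral', 'away', 'home') → 134
game_id=207: quarter >= 3 or venue in ('neutral', 'away', 'home') → 103
game_id=208: quarter >= 3 or venue in ('neutral', 'away', 'home') → 123
game_id=209: quarter >= 3 or venue in ('neutral', 'away', 'home') → 138
game_id=210: quarter >= 3 or venue in ('neutral', 'away', 'home') → 125
game_id=211: quarter >= 3 or venue in ('neutral', 'away', 'home') → 152
game_id=212: quarter >= 3 or venue in ('neutral', 'away', 'home') → 170

149, 173, 163, 149, 113, 172, 134, 103, 123, 138, 125, 152, 170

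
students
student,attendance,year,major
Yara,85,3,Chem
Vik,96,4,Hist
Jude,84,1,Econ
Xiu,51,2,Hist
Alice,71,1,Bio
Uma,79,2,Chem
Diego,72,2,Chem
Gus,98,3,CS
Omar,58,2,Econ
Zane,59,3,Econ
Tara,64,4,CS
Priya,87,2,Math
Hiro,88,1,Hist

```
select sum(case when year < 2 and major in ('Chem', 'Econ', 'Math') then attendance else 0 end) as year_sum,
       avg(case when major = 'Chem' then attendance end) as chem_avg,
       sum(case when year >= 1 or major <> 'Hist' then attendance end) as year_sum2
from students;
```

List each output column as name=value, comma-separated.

year_sum=84, chem_avg=78.6666666667, year_sum2=992

[year_sum: year < 2 and major in ('Chem', 'Econ', 'Math')]
student=Yara: ✗
student=Vik: ✗
student=Jude: ✓ → 84
student=Xiu: ✗
student=Alice: ✗
student=Uma: ✗
student=Diego: ✗
student=Gus: ✗
student=Omar: ✗
student=Zane: ✗
student=Tara: ✗
student=Priya: ✗
student=Hiro: ✗
year_sum = 84
—
[chem_avg: major = 'Chem']
student=Yara: ✓ → 85
student=Vik: ✗
student=Jude: ✗
student=Xiu: ✗
student=Alice: ✗
student=Uma: ✓ → 79
student=Diego: ✓ → 72
student=Gus: ✗
student=Omar: ✗
student=Zane: ✗
student=Tara: ✗
student=Priya: ✗
student=Hiro: ✗
chem_avg = (85 + 79 + 72) / 3 = 78.6666666667
—
[year_sum2: year >= 1 or major <> 'Hist']
student=Yara: ✓ → 85
student=Vik: ✓ → 96
student=Jude: ✓ → 84
student=Xiu: ✓ → 51
student=Alice: ✓ → 71
student=Uma: ✓ → 79
student=Diego: ✓ → 72
student=Gus: ✓ → 98
student=Omar: ✓ → 58
student=Zane: ✓ → 59
student=Tara: ✓ → 64
student=Priya: ✓ → 87
student=Hiro: ✓ → 88
year_sum2 = 85 + 96 + 84 + 51 + 71 + 79 + 72 + 98 + 58 + 59 + 64 + 87 + 88 = 992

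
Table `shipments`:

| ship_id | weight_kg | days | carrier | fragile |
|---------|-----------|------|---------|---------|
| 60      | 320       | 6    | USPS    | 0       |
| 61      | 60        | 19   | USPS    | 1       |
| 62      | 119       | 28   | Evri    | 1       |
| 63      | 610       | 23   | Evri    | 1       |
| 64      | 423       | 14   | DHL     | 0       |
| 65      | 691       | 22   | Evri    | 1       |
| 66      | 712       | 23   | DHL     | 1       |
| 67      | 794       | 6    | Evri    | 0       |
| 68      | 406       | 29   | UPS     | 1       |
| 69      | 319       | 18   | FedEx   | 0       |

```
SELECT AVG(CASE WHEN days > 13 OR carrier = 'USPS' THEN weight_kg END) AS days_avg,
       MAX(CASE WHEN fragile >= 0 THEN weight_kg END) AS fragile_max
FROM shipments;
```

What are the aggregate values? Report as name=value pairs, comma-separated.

days_avg=406.6666666667, fragile_max=794

[days_avg: days > 13 OR carrier = 'USPS']
ship_id=60: ✓ → 320
ship_id=61: ✓ → 60
ship_id=62: ✓ → 119
ship_id=63: ✓ → 610
ship_id=64: ✓ → 423
ship_id=65: ✓ → 691
ship_id=66: ✓ → 712
ship_id=67: ✗
ship_id=68: ✓ → 406
ship_id=69: ✓ → 319
days_avg = (320 + 60 + 119 + 610 + 423 + 691 + 712 + 406 + 319) / 9 = 406.6666666667
—
[fragile_max: fragile >= 0]
ship_id=60: ✓ → 320
ship_id=61: ✓ → 60
ship_id=62: ✓ → 119
ship_id=63: ✓ → 610
ship_id=64: ✓ → 423
ship_id=65: ✓ → 691
ship_id=66: ✓ → 712
ship_id=67: ✓ → 794
ship_id=68: ✓ → 406
ship_id=69: ✓ → 319
fragile_max = MAX(320, 60, 119, 610, 423, 691, 712, 794, 406, 319) = 794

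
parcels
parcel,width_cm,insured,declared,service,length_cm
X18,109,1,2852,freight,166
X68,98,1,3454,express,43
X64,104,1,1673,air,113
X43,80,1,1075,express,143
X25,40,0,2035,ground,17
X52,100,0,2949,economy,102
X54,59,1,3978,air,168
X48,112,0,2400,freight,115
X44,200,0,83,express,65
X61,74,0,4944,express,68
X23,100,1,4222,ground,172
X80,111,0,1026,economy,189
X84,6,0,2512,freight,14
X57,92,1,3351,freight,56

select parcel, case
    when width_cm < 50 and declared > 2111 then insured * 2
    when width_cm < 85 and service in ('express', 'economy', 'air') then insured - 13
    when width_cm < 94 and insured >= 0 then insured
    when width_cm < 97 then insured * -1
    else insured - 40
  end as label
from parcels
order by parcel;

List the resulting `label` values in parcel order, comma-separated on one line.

-39, -39, 0, -12, -40, -40, -40, -12, 1, -13, -39, -39, -40, 0

parcel=X18: ELSE → -39
parcel=X23: ELSE → -39
parcel=X25: width_cm < 94 and insured >= 0 → 0
parcel=X43: width_cm < 85 and service in ('express', 'economy', 'air') → -12
parcel=X44: ELSE → -40
parcel=X48: ELSE → -40
parcel=X52: ELSE → -40
parcel=X54: width_cm < 85 and service in ('express', 'economy', 'air') → -12
parcel=X57: width_cm < 94 and insured >= 0 → 1
parcel=X61: width_cm < 85 and service in ('express', 'economy', 'air') → -13
parcel=X64: ELSE → -39
parcel=X68: ELSE → -39
parcel=X80: ELSE → -40
parcel=X84: width_cm < 50 and declared > 2111 → 0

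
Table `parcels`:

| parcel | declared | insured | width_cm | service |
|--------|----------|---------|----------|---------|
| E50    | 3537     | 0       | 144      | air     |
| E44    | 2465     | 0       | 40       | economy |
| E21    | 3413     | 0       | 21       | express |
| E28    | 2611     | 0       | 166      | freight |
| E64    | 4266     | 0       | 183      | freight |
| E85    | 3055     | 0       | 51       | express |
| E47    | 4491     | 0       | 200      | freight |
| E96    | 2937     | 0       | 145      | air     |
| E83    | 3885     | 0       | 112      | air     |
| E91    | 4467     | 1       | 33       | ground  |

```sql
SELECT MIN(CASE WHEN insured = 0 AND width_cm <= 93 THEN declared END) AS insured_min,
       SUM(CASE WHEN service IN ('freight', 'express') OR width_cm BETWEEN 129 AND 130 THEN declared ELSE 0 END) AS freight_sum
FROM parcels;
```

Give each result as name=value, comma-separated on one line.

[insured_min: insured = 0 AND width_cm <= 93]
parcel=E50: ✗
parcel=E44: ✓ → 2465
parcel=E21: ✓ → 3413
parcel=E28: ✗
parcel=E64: ✗
parcel=E85: ✓ → 3055
parcel=E47: ✗
parcel=E96: ✗
parcel=E83: ✗
parcel=E91: ✗
insured_min = MIN(2465, 3413, 3055) = 2465
—
[freight_sum: service IN ('freight', 'express') OR width_cm BETWEEN 129 AND 130]
parcel=E50: ✗
parcel=E44: ✗
parcel=E21: ✓ → 3413
parcel=E28: ✓ → 2611
parcel=E64: ✓ → 4266
parcel=E85: ✓ → 3055
parcel=E47: ✓ → 4491
parcel=E96: ✗
parcel=E83: ✗
parcel=E91: ✗
freight_sum = 3413 + 2611 + 4266 + 3055 + 4491 = 17836

insured_min=2465, freight_sum=17836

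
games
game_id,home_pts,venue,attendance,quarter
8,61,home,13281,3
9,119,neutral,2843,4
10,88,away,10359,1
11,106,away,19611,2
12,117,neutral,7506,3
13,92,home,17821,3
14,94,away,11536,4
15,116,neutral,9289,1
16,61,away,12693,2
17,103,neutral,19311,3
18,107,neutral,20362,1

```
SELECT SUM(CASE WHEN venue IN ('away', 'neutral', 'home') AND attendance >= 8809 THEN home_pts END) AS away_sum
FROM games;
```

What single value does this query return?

828

game_id=8: ✓ → 61
game_id=9: ✗
game_id=10: ✓ → 88
game_id=11: ✓ → 106
game_id=12: ✗
game_id=13: ✓ → 92
game_id=14: ✓ → 94
game_id=15: ✓ → 116
game_id=16: ✓ → 61
game_id=17: ✓ → 103
game_id=18: ✓ → 107
away_sum = 61 + 88 + 106 + 92 + 94 + 116 + 61 + 103 + 107 = 828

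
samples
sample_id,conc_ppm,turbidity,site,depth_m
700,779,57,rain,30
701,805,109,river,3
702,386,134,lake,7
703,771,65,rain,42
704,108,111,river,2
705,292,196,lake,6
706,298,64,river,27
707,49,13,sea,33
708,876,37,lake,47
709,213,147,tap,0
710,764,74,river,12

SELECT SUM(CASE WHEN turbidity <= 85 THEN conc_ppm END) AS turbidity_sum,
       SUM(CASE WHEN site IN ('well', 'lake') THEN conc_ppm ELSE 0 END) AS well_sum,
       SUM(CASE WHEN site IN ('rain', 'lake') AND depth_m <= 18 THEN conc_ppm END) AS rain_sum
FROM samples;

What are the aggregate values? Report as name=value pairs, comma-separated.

[turbidity_sum: turbidity <= 85]
sample_id=700: ✓ → 779
sample_id=701: ✗
sample_id=702: ✗
sample_id=703: ✓ → 771
sample_id=704: ✗
sample_id=705: ✗
sample_id=706: ✓ → 298
sample_id=707: ✓ → 49
sample_id=708: ✓ → 876
sample_id=709: ✗
sample_id=710: ✓ → 764
turbidity_sum = 779 + 771 + 298 + 49 + 876 + 764 = 3537
—
[well_sum: site IN ('well', 'lake')]
sample_id=700: ✗
sample_id=701: ✗
sample_id=702: ✓ → 386
sample_id=703: ✗
sample_id=704: ✗
sample_id=705: ✓ → 292
sample_id=706: ✗
sample_id=707: ✗
sample_id=708: ✓ → 876
sample_id=709: ✗
sample_id=710: ✗
well_sum = 386 + 292 + 876 = 1554
—
[rain_sum: site IN ('rain', 'lake') AND depth_m <= 18]
sample_id=700: ✗
sample_id=701: ✗
sample_id=702: ✓ → 386
sample_id=703: ✗
sample_id=704: ✗
sample_id=705: ✓ → 292
sample_id=706: ✗
sample_id=707: ✗
sample_id=708: ✗
sample_id=709: ✗
sample_id=710: ✗
rain_sum = 386 + 292 = 678

turbidity_sum=3537, well_sum=1554, rain_sum=678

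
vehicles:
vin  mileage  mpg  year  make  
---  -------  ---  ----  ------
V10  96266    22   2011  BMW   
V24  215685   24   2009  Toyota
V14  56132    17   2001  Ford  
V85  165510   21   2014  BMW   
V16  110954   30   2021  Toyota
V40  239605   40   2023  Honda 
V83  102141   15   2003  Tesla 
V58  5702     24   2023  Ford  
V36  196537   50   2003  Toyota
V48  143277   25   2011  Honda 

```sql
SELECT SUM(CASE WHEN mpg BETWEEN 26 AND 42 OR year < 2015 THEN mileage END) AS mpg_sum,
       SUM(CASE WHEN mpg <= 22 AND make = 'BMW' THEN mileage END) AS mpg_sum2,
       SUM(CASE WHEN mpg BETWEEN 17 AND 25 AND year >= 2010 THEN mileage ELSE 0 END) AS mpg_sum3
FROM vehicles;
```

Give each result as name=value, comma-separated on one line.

mpg_sum=1326107, mpg_sum2=261776, mpg_sum3=410755

[mpg_sum: mpg BETWEEN 26 AND 42 OR year < 2015]
vin=V10: ✓ → 96266
vin=V24: ✓ → 215685
vin=V14: ✓ → 56132
vin=V85: ✓ → 165510
vin=V16: ✓ → 110954
vin=V40: ✓ → 239605
vin=V83: ✓ → 102141
vin=V58: ✗
vin=V36: ✓ → 196537
vin=V48: ✓ → 143277
mpg_sum = 96266 + 215685 + 56132 + 165510 + 110954 + 239605 + 102141 + 196537 + 143277 = 1326107
—
[mpg_sum2: mpg <= 22 AND make = 'BMW']
vin=V10: ✓ → 96266
vin=V24: ✗
vin=V14: ✗
vin=V85: ✓ → 165510
vin=V16: ✗
vin=V40: ✗
vin=V83: ✗
vin=V58: ✗
vin=V36: ✗
vin=V48: ✗
mpg_sum2 = 96266 + 165510 = 261776
—
[mpg_sum3: mpg BETWEEN 17 AND 25 AND year >= 2010]
vin=V10: ✓ → 96266
vin=V24: ✗
vin=V14: ✗
vin=V85: ✓ → 165510
vin=V16: ✗
vin=V40: ✗
vin=V83: ✗
vin=V58: ✓ → 5702
vin=V36: ✗
vin=V48: ✓ → 143277
mpg_sum3 = 96266 + 165510 + 5702 + 143277 = 410755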